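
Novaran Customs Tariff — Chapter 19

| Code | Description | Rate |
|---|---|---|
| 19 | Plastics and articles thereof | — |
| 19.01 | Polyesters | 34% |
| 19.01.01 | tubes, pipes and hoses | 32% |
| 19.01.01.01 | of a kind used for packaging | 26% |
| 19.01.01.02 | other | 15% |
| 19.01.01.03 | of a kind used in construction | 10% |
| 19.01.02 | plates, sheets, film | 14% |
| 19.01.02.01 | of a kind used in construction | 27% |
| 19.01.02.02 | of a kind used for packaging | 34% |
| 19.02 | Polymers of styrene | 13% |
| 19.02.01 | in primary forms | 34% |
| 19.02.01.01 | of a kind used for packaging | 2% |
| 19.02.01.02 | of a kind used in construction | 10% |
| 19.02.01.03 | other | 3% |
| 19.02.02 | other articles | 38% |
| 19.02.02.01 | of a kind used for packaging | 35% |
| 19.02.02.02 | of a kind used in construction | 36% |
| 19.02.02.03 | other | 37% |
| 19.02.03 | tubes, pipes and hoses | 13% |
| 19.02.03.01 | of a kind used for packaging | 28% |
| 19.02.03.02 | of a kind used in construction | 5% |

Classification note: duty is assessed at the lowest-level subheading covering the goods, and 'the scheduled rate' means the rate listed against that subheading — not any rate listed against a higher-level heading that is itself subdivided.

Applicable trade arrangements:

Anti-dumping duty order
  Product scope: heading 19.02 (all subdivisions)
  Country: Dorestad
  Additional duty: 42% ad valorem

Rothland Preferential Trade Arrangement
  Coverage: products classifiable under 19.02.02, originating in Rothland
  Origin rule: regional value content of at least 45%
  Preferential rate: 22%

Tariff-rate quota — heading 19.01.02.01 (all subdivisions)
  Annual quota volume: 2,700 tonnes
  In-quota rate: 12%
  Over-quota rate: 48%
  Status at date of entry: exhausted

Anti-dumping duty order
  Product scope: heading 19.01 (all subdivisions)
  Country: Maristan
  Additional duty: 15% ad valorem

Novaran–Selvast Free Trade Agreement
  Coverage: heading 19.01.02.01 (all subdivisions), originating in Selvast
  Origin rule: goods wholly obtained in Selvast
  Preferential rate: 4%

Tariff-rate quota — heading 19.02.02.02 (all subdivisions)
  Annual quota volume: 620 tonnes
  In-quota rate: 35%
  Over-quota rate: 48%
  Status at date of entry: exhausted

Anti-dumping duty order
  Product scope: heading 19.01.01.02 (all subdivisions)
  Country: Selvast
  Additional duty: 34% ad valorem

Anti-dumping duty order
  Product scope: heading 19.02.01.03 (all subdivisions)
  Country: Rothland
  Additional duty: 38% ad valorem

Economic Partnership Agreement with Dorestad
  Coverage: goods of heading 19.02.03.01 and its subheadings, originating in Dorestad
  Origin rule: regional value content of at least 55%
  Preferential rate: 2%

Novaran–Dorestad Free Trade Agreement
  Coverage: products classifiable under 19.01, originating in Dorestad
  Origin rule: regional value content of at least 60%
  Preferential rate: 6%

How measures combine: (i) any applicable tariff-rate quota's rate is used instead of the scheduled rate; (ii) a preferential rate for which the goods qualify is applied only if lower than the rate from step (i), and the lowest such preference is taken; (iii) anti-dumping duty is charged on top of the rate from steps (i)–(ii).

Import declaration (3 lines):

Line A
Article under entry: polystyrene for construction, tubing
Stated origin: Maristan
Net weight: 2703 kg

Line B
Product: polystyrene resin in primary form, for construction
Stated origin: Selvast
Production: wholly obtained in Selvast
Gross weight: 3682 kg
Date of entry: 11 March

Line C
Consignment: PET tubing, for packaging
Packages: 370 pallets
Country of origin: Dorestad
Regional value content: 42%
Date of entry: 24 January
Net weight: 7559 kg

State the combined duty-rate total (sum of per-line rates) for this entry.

41%

Line A: polystyrene → 19.02; tubing → 19.02.03; for construction → 19.02.03.02. Scheduled 5%. No special measure applies. → 5%.
Line B: polystyrene → 19.02; resin in primary form → 19.02.01; for construction → 19.02.01.02. Scheduled 10%. Selvast agreement on 19.01.02.01: 19.02.01.02 not covered. → 10%.
Line C: PET → 19.01; tubing → 19.01.01; for packaging → 19.01.01.01. Scheduled 26%. Dorestad agreement on 19.02.03.01: 19.01.01.01 not covered; Dorestad agreement on 19.01: RVC < 60%. → 26%.
Sum: 5% + 10% + 26% = 41%.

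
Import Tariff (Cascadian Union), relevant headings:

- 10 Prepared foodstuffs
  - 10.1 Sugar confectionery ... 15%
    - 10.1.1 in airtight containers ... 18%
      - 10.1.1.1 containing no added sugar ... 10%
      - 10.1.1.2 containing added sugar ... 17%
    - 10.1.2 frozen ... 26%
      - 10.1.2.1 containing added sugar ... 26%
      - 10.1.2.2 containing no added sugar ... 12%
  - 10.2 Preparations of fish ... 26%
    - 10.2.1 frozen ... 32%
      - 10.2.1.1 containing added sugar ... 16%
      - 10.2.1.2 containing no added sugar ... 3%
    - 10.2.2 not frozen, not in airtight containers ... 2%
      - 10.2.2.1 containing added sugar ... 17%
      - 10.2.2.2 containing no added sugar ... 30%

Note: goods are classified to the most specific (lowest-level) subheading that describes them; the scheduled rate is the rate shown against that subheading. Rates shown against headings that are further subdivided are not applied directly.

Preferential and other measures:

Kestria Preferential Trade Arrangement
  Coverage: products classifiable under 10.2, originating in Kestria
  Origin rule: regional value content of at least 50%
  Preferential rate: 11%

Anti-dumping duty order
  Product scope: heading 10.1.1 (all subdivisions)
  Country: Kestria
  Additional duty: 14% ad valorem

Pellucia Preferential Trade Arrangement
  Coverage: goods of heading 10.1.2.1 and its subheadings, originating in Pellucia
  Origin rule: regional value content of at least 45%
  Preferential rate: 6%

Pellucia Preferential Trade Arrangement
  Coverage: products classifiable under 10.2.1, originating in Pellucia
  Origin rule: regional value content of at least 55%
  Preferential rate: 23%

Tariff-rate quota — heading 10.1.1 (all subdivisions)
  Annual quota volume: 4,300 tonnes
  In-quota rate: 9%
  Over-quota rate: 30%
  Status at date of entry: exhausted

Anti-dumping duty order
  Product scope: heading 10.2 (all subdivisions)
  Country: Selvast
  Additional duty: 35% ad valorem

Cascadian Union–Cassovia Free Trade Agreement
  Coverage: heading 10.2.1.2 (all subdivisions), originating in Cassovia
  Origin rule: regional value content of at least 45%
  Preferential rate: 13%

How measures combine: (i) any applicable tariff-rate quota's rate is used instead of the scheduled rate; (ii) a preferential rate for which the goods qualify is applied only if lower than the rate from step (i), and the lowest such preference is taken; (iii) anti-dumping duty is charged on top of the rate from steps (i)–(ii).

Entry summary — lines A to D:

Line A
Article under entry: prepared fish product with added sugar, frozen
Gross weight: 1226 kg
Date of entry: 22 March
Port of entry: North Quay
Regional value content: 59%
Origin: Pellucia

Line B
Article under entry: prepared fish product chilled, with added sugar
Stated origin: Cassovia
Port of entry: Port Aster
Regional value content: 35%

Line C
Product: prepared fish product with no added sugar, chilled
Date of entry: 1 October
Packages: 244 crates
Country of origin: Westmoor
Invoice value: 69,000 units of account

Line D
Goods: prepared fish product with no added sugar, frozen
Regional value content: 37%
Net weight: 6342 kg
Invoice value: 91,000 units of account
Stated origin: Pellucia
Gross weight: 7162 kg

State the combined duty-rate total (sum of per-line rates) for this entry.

Line A: prepared fish product → 10.2; frozen → 10.2.1; with added sugar → 10.2.1.1. Scheduled 16%. Pellucia agreement on 10.1.2.1: 10.2.1.1 not covered; Pellucia agreement on 10.2.1: RVC ≥ 55% → 23% available; preference 23% not lower than 16% → no reduction. → 16%.
Line B: prepared fish product → 10.2; chilled → 10.2.2; with added sugar → 10.2.2.1. Scheduled 17%. Cassovia agreement on 10.2.1.2: 10.2.2.1 not covered. → 17%.
Line C: prepared fish product → 10.2; chilled → 10.2.2; with no added sugar → 10.2.2.2. Scheduled 30%. No special measure applies. → 30%.
Line D: prepared fish product → 10.2; frozen → 10.2.1; with no added sugar → 10.2.1.2. Scheduled 3%. Pellucia agreement on 10.1.2.1: 10.2.1.2 not covered; Pellucia agreement on 10.2.1: RVC < 55%. → 3%.
Sum: 16% + 17% + 30% + 3% = 66%.

66%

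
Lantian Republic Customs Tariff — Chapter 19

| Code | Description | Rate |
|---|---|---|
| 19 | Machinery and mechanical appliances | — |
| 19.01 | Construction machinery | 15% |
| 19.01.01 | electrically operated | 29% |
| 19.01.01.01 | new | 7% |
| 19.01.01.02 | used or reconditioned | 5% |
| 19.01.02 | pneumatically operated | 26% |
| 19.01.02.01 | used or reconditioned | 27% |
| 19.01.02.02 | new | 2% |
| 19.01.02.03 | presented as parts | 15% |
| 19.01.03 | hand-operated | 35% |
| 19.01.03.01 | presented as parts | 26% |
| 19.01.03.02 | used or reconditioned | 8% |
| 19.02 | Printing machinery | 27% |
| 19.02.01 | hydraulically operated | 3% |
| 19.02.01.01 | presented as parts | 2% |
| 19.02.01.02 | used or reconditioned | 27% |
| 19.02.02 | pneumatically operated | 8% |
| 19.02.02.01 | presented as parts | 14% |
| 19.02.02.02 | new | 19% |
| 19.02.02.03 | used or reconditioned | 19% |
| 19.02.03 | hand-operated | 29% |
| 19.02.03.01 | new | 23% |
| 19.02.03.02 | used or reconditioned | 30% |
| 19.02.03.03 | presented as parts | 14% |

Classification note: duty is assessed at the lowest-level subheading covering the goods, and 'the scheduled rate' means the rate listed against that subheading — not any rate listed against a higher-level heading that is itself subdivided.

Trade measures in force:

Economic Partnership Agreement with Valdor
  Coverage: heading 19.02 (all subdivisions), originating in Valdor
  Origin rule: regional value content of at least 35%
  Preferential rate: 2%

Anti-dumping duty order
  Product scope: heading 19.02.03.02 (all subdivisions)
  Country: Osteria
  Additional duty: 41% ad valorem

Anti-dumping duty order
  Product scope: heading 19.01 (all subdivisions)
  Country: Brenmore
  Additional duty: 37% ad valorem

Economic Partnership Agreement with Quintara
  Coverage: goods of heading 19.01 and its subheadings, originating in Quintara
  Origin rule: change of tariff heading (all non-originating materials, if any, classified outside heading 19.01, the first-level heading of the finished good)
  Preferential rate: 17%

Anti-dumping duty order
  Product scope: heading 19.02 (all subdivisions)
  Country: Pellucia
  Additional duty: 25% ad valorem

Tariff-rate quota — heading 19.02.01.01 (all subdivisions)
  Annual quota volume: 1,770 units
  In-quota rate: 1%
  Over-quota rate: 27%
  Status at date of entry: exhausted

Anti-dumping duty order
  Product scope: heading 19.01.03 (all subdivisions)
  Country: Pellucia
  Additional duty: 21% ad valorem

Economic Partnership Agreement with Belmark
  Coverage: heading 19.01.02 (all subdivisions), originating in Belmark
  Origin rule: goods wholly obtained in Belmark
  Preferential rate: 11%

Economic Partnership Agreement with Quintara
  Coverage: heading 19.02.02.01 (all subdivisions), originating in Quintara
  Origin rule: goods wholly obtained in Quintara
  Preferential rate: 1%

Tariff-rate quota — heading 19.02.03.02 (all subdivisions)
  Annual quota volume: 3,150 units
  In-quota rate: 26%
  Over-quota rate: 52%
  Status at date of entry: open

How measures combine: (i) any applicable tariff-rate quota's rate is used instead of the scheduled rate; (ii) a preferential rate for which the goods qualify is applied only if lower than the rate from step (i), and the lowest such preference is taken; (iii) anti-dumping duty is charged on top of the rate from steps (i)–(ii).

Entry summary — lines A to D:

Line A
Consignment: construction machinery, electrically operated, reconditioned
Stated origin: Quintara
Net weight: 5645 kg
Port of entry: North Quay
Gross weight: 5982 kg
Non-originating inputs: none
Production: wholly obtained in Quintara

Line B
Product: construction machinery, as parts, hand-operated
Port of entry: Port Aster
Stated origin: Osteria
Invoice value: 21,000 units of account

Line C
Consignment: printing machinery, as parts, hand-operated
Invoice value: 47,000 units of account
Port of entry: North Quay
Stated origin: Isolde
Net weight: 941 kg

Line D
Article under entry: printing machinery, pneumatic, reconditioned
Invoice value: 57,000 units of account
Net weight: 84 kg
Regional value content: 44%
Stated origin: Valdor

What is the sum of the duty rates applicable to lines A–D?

47%

Line A: construction → 19.01; electrically operated → 19.01.01; reconditioned → 19.01.01.02. Scheduled 5%. Quintara agreement on 19.01: CTH met → 17% available; Quintara agreement on 19.02.02.01: 19.01.01.02 not covered; preference 17% not lower than 5% → no reduction. → 5%.
Line B: construction → 19.01; hand-operated → 19.01.03; as parts → 19.01.03.01. Scheduled 26%. No special measure applies. → 26%.
Line C: printing → 19.02; hand-operated → 19.02.03; as parts → 19.02.03.03. Scheduled 14%. No special measure applies. → 14%.
Line D: printing → 19.02; pneumatic → 19.02.02; reconditioned → 19.02.02.03. Scheduled 19%. Valdor agreement on 19.02: RVC ≥ 35% → 2% available; preferential 2%. → 2%.
Sum: 5% + 26% + 14% + 2% = 47%.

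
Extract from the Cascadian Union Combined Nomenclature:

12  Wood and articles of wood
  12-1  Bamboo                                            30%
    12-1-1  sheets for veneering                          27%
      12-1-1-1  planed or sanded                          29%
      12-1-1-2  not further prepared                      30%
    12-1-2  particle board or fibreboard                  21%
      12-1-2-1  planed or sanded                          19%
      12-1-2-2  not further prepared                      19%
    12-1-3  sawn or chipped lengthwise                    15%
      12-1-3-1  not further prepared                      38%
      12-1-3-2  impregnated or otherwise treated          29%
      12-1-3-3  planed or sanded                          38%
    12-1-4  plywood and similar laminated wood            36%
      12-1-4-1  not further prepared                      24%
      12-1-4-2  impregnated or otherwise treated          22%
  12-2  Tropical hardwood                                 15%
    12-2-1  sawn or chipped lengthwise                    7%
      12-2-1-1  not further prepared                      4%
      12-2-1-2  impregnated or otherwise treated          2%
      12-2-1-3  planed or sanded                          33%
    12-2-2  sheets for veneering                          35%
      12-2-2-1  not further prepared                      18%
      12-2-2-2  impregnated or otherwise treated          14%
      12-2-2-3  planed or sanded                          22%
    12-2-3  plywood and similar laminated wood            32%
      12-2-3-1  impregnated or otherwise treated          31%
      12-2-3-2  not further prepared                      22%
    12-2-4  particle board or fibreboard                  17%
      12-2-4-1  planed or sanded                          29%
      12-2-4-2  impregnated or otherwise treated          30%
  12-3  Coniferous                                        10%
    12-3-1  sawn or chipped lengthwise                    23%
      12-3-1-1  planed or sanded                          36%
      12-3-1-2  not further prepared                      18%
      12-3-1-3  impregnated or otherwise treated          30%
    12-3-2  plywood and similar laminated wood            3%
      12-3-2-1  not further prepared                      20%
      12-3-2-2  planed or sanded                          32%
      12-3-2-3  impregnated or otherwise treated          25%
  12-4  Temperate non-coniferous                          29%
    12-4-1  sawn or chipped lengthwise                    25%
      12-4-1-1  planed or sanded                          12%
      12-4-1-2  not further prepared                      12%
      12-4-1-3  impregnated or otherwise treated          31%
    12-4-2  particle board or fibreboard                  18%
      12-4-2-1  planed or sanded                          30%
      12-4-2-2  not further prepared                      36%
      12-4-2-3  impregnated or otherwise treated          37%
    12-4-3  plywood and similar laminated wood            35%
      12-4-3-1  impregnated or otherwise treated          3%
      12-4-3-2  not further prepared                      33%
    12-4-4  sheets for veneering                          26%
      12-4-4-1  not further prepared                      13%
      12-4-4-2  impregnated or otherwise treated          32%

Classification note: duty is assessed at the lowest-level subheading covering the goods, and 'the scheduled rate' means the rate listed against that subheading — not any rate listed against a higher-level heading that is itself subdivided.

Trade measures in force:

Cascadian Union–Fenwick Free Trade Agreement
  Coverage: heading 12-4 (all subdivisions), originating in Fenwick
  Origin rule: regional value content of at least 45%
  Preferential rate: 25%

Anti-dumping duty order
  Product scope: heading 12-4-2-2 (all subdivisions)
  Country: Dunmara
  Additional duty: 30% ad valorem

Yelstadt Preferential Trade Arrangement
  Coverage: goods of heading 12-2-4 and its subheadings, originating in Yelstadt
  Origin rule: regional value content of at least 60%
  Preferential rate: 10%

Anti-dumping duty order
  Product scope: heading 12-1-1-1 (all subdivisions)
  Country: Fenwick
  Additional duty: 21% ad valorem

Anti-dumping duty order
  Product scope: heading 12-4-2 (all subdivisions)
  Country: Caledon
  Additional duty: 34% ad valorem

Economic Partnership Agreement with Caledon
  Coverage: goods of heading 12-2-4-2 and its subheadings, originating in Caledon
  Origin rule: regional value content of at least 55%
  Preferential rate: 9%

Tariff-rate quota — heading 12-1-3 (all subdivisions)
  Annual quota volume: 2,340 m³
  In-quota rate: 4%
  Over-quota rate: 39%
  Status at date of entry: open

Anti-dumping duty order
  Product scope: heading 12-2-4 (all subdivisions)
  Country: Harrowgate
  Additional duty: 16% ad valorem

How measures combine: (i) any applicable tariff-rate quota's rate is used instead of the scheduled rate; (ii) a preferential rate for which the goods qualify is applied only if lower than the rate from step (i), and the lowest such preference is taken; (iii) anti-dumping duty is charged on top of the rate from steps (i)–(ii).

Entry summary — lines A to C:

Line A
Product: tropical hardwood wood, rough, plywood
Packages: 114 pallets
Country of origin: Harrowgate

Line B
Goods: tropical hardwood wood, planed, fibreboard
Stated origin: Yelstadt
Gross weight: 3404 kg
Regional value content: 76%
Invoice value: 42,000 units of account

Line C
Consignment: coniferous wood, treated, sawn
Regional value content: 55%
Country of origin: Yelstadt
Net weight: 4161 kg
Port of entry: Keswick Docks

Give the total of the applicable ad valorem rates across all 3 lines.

Line A: tropical hardwood → 12-2; plywood → 12-2-3; rough → 12-2-3-2. Scheduled 22%. No special measure applies. → 22%.
Line B: tropical hardwood → 12-2; fibreboard → 12-2-4; planed → 12-2-4-1. Scheduled 29%. Yelstadt agreement on 12-2-4: RVC ≥ 60% → 10% available; preferential 10%. → 10%.
Line C: coniferous → 12-3; sawn → 12-3-1; treated → 12-3-1-3. Scheduled 30%. Yelstadt agreement on 12-2-4: 12-3-1-3 not covered. → 30%.
Sum: 22% + 10% + 30% = 62%.

62%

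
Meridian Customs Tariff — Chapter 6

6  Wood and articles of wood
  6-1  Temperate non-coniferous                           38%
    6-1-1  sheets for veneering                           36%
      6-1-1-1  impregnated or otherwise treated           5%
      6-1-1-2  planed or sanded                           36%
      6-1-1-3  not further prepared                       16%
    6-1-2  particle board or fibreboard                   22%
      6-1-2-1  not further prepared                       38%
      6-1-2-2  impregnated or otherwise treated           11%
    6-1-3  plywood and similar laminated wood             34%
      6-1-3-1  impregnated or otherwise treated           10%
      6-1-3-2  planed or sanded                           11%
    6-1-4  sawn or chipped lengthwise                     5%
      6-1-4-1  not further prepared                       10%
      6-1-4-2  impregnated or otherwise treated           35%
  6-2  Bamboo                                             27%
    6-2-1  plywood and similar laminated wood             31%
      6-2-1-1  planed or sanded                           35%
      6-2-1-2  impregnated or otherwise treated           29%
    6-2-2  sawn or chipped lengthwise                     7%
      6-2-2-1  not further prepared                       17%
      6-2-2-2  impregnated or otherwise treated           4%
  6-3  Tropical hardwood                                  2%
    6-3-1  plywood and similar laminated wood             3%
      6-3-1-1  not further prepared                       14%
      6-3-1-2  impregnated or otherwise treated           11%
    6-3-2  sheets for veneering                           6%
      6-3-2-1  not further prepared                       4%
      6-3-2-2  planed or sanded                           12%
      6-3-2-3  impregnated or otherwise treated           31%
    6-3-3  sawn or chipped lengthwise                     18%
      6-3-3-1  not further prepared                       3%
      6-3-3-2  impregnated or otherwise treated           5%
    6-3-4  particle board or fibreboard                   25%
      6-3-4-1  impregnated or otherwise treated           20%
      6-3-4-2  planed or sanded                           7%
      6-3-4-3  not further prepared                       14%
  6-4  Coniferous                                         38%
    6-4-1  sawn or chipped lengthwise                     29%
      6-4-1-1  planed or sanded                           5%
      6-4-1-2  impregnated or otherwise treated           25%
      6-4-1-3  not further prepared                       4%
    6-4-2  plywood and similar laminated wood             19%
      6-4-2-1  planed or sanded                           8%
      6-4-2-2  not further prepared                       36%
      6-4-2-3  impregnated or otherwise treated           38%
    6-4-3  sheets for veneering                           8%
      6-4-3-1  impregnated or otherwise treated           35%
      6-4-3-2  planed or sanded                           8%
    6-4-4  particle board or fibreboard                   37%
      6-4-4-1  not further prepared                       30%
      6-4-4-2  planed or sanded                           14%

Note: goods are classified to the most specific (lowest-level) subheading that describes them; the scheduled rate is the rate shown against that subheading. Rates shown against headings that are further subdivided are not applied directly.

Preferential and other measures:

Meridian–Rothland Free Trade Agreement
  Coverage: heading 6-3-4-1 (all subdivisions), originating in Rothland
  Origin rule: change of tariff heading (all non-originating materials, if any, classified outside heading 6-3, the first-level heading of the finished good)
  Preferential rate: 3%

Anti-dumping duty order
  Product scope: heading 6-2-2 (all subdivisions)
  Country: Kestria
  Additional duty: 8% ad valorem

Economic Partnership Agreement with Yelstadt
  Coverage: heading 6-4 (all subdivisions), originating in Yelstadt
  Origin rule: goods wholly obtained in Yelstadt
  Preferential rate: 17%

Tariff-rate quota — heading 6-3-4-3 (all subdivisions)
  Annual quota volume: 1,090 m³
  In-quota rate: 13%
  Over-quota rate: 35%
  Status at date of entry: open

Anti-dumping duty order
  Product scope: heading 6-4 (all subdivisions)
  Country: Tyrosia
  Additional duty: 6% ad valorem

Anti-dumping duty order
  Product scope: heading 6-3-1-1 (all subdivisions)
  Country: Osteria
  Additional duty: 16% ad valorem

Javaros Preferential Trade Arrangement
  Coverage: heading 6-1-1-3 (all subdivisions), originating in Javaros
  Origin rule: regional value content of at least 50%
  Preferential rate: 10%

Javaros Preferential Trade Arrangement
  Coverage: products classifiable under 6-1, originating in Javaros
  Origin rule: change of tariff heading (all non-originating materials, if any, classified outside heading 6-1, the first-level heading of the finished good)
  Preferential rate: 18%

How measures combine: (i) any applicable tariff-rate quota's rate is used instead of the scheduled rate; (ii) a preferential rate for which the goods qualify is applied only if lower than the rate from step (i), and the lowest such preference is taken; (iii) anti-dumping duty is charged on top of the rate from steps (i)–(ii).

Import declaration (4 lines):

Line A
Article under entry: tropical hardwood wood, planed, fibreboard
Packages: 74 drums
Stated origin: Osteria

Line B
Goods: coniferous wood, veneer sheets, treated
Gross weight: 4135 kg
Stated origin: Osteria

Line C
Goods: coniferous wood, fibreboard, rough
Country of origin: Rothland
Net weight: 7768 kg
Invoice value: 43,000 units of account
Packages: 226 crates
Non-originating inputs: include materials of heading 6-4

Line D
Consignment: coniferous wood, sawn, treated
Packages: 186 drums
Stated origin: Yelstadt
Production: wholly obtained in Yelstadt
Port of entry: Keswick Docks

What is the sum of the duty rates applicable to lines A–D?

89%

Line A: tropical hardwood → 6-3; fibreboard → 6-3-4; planed → 6-3-4-2. Scheduled 7%. No special measure applies. → 7%.
Line B: coniferous → 6-4; veneer sheets → 6-4-3; treated → 6-4-3-1. Scheduled 35%. No special measure applies. → 35%.
Line C: coniferous → 6-4; fibreboard → 6-4-4; rough → 6-4-4-1. Scheduled 30%. Rothland agreement on 6-3-4-1: 6-4-4-1 not covered. → 30%.
Line D: coniferous → 6-4; sawn → 6-4-1; treated → 6-4-1-2. Scheduled 25%. Yelstadt agreement on 6-4: wholly obtained → 17% available; preferential 17%. → 17%.
Sum: 7% + 35% + 30% + 17% = 89%.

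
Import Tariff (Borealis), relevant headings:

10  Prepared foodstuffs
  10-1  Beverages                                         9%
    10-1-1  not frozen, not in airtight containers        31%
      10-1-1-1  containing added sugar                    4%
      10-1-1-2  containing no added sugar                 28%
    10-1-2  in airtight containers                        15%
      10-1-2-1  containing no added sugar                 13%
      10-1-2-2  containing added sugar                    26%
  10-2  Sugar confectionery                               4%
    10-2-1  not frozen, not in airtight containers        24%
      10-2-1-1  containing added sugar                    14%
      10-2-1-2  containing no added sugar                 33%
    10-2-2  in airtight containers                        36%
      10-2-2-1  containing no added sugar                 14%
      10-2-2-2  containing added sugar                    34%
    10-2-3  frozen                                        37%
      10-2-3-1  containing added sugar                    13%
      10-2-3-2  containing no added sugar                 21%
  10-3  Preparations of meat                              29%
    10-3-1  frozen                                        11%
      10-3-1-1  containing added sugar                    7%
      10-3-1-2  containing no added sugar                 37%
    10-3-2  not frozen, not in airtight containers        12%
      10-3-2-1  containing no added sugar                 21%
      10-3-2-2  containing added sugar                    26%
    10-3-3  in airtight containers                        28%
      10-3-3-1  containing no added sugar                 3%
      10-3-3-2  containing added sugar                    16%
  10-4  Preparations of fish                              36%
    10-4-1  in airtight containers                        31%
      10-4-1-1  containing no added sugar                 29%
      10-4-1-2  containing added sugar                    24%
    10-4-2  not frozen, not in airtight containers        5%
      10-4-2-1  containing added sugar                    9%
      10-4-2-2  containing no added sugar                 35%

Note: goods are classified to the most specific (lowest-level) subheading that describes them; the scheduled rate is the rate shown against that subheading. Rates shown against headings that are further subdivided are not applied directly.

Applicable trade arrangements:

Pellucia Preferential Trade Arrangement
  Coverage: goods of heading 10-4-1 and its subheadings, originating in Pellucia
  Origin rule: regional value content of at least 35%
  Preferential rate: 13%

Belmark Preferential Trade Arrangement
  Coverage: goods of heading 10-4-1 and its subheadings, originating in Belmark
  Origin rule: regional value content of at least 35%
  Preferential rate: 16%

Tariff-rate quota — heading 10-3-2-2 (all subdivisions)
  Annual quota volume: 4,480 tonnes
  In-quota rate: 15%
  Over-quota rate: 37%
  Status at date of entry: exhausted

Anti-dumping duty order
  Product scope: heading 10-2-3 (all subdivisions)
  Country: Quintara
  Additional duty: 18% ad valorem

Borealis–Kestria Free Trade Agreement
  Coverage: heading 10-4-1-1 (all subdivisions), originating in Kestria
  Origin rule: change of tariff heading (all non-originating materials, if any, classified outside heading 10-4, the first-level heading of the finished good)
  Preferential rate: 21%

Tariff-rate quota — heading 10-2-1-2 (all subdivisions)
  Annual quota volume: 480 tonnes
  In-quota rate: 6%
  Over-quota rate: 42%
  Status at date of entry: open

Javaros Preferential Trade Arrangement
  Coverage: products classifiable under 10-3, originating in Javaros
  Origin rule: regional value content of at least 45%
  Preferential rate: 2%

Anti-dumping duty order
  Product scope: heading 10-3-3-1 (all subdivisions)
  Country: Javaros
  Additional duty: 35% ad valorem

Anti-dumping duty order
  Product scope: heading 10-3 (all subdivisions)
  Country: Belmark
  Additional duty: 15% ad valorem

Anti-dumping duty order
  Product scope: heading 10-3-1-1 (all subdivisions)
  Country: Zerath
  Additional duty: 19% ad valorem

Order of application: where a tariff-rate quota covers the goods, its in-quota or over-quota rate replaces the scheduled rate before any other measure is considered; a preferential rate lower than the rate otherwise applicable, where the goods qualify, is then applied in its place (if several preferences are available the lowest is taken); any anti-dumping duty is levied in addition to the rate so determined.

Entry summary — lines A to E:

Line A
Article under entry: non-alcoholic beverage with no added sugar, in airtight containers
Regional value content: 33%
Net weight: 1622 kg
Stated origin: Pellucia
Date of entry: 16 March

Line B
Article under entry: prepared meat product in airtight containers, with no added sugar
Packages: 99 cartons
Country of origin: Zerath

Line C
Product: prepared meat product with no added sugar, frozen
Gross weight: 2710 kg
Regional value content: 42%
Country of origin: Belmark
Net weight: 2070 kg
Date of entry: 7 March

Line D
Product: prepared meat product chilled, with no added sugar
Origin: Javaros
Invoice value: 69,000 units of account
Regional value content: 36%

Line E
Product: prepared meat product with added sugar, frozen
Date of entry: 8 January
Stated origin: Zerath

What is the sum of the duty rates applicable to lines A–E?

115%

Line A: non-alcoholic beverage → 10-1; in airtight containers → 10-1-2; with no added sugar → 10-1-2-1. Scheduled 13%. Pellucia agreement on 10-4-1: 10-1-2-1 not covered. → 13%.
Line B: prepared meat product → 10-3; in airtight containers → 10-3-3; with no added sugar → 10-3-3-1. Scheduled 3%. No special measure applies. → 3%.
Line C: prepared meat product → 10-3; frozen → 10-3-1; with no added sugar → 10-3-1-2. Scheduled 37%. Belmark agreement on 10-4-1: 10-3-1-2 not covered; anti-dumping (Belmark, 10-3): +15%; total 37% + 15% = 52%. → 52%.
Line D: prepared meat product → 10-3; chilled → 10-3-2; with no added sugar → 10-3-2-1. Scheduled 21%. Javaros agreement on 10-3: RVC < 45%. → 21%.
Line E: prepared meat product → 10-3; frozen → 10-3-1; with added sugar → 10-3-1-1. Scheduled 7%. anti-dumping (Zerath, 10-3-1-1): +19%; total 7% + 19% = 26%. → 26%.
Sum: 13% + 3% + 52% + 21% + 26% = 115%.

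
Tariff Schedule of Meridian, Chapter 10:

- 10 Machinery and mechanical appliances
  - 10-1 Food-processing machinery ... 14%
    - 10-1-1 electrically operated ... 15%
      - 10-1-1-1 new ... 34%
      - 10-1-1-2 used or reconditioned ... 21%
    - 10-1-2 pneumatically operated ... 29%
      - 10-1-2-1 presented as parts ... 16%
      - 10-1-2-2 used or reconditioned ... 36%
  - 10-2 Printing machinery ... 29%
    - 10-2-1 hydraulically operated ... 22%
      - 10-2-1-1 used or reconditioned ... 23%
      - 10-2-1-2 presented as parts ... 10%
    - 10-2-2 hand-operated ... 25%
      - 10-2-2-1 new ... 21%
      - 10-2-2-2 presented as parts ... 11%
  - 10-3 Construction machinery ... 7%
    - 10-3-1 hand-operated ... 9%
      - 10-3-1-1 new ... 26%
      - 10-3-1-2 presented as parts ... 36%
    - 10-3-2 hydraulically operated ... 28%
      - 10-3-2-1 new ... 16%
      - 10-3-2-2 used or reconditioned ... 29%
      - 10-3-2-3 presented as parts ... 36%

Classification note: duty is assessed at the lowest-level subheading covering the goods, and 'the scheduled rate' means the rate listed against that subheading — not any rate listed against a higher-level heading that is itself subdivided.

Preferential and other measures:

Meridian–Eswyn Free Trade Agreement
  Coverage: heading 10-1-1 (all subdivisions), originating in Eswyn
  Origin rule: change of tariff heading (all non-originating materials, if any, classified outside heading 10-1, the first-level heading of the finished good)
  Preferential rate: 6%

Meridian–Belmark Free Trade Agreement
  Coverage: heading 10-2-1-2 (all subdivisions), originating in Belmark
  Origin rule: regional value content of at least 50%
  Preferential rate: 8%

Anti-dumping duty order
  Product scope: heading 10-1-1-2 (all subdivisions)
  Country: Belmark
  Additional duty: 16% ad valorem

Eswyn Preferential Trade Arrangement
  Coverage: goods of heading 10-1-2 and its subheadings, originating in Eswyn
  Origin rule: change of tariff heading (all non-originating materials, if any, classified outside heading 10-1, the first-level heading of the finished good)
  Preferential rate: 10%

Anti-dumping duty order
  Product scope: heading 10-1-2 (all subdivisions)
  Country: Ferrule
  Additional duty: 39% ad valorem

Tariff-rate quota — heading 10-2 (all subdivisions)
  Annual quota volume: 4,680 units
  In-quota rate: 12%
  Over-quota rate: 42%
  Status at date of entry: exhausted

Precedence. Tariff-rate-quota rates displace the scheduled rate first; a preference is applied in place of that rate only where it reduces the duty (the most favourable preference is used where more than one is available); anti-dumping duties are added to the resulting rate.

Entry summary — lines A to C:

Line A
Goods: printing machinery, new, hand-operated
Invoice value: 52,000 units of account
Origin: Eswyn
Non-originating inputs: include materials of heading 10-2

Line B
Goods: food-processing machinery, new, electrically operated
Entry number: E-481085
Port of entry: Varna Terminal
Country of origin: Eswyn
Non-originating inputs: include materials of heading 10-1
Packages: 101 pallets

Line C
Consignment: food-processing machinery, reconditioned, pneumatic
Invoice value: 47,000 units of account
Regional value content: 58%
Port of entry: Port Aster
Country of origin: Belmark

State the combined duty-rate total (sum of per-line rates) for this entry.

Line A: printing → 10-2; hand-operated → 10-2-2; new → 10-2-2-1. Scheduled 21%. quota on 10-2 exhausted → over-quota 42%; Eswyn agreement on 10-1-1: 10-2-2-1 not covered; Eswyn agreement on 10-1-2: 10-2-2-1 not covered. → 42%.
Line B: food-processing → 10-1; electrically operated → 10-1-1; new → 10-1-1-1. Scheduled 34%. Eswyn agreement on 10-1-1: CTH not met; Eswyn agreement on 10-1-2: 10-1-1-1 not covered. → 34%.
Line C: food-processing → 10-1; pneumatic → 10-1-2; reconditioned → 10-1-2-2. Scheduled 36%. Belmark agreement on 10-2-1-2: 10-1-2-2 not covered. → 36%.
Sum: 42% + 34% + 36% = 112%.

112%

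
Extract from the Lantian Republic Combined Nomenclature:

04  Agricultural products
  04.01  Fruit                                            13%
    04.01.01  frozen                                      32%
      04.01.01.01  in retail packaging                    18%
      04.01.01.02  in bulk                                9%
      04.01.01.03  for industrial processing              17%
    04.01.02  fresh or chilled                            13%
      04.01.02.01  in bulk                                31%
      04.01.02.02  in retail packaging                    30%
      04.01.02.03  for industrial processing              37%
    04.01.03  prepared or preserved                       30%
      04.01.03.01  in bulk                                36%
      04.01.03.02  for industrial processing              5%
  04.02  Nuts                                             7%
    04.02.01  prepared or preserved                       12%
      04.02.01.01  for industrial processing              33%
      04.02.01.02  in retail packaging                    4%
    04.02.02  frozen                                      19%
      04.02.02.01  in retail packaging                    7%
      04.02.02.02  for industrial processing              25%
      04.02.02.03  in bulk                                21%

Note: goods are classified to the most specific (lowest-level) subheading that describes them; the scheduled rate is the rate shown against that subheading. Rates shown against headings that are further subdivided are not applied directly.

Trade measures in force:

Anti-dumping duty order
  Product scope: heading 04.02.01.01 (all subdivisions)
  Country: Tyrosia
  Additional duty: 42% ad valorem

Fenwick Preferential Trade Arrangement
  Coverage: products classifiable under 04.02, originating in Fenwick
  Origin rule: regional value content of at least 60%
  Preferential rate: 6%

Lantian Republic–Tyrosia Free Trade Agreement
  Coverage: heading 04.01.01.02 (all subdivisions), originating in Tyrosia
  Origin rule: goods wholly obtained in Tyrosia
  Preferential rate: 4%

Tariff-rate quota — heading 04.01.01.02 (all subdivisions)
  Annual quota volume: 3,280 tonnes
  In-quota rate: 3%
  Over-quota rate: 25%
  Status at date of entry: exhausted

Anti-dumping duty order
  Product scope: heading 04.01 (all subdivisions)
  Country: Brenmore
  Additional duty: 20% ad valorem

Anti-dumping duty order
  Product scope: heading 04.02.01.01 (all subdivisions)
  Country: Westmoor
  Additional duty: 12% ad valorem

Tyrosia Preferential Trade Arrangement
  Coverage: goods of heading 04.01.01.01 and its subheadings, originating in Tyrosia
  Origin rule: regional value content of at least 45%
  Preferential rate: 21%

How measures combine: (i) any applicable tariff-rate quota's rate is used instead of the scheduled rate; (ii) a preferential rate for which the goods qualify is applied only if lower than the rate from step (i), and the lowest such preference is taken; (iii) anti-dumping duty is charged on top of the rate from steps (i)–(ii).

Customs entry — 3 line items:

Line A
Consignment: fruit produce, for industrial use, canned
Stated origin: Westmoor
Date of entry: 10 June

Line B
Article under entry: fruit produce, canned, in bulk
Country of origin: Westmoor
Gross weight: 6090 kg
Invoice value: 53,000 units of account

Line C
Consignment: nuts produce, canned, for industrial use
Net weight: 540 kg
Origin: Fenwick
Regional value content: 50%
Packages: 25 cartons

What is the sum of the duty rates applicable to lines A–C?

Line A: fruit → 04.01; canned → 04.01.03; for industrial use → 04.01.03.02. Scheduled 5%. No special measure applies. → 5%.
Line B: fruit → 04.01; canned → 04.01.03; in bulk → 04.01.03.01. Scheduled 36%. No special measure applies. → 36%.
Line C: nuts → 04.02; canned → 04.02.01; for industrial use → 04.02.01.01. Scheduled 33%. Fenwick agreement on 04.02: RVC < 60%. → 33%.
Sum: 5% + 36% + 33% = 74%.

74%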